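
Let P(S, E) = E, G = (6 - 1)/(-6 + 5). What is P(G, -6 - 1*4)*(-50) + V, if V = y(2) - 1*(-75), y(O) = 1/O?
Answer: 1151/2 ≈ 575.50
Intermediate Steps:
G = -5 (G = 5/(-1) = 5*(-1) = -5)
V = 151/2 (V = 1/2 - 1*(-75) = ½ + 75 = 151/2 ≈ 75.500)
P(G, -6 - 1*4)*(-50) + V = (-6 - 1*4)*(-50) + 151/2 = (-6 - 4)*(-50) + 151/2 = -10*(-50) + 151/2 = 500 + 151/2 = 1151/2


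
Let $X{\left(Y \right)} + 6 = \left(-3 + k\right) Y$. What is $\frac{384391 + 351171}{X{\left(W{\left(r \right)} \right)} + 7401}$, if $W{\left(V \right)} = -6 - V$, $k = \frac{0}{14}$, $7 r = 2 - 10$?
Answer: $\frac{5148934}{51867} \approx 99.272$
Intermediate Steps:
$r = - \frac{8}{7}$ ($r = \frac{2 - 10}{7} = \frac{1}{7} \left(-8\right) = - \frac{8}{7} \approx -1.1429$)
$k = 0$ ($k = 0 \cdot \frac{1}{14} = 0$)
$X{\left(Y \right)} = -6 - 3 Y$ ($X{\left(Y \right)} = -6 + \left(-3 + 0\right) Y = -6 - 3 Y$)
$\frac{384391 + 351171}{X{\left(W{\left(r \right)} \right)} + 7401} = \frac{384391 + 351171}{\left(-6 - 3 \left(-6 - - \frac{8}{7}\right)\right) + 7401} = \frac{735562}{\left(-6 - 3 \left(-6 + \frac{8}{7}\right)\right) + 7401} = \frac{735562}{\left(-6 - - \frac{102}{7}\right) + 7401} = \frac{735562}{\left(-6 + \frac{102}{7}\right) + 7401} = \frac{735562}{\frac{60}{7} + 7401} = \frac{735562}{\frac{51867}{7}} = 735562 \cdot \frac{7}{51867} = \frac{5148934}{51867}$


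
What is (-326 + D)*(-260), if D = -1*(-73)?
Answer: 65780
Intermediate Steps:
D = 73
(-326 + D)*(-260) = (-326 + 73)*(-260) = -253*(-260) = 65780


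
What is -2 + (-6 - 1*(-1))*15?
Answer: -77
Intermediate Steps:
-2 + (-6 - 1*(-1))*15 = -2 + (-6 + 1)*15 = -2 - 5*15 = -2 - 75 = -77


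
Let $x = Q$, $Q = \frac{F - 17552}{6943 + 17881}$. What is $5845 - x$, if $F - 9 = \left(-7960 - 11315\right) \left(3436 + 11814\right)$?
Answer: $\frac{439057573}{24824} \approx 17687.0$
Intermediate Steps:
$F = -293943741$ ($F = 9 + \left(-7960 - 11315\right) \left(3436 + 11814\right) = 9 - 293943750 = -293943741$)
$Q = - \frac{293961293}{24824}$ ($Q = \frac{-293943741 - 17552}{6943 + 17881} = - \frac{293961293}{24824} \approx -11842.0$)
$x = - \frac{293961293}{24824} \approx -11842.0$
$5845 - x = 5845 - - \frac{293961293}{24824} = 5845 + \frac{293961293}{24824} = \frac{439057573}{24824}$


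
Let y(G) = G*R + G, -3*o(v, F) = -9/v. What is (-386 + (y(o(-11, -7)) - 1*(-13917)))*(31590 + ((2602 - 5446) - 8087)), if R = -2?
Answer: 3074968196/11 ≈ 2.7954e+8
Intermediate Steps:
o(v, F) = 3/v (o(v, F) = -(-3)/v = 3/v)
y(G) = -G (y(G) = G*(-2) + G = -2*G + G = -G)
(-386 + (y(o(-11, -7)) - 1*(-13917)))*(31590 + ((2602 - 5446) - 8087)) = (-386 + (-3/(-11) - 1*(-13917)))*(31590 + ((2602 - 5446) - 8087)) = (-386 + (-3*(-1)/11 + 13917))*(31590 + (-2844 - 8087)) = (-386 + (-1*(-3/11) + 13917))*(31590 - 10931) = (-386 + (3/11 + 13917))*20659 = (-386 + 153090/11)*20659 = (148844/11)*20659 = 3074968196/11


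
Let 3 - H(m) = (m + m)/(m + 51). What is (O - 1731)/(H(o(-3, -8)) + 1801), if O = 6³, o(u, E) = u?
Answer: -4040/4811 ≈ -0.83974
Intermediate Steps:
O = 216
H(m) = 3 - 2*m/(51 + m) (H(m) = 3 - (m + m)/(m + 51) = 3 - 2*m/(51 + m))
(O - 1731)/(H(o(-3, -8)) + 1801) = (216 - 1731)/((153 - 3)/(51 - 3) + 1801) = -1515/(150/48 + 1801) = -1515/((1/48)*150 + 1801) = -1515/(25/8 + 1801) = -1515/14433/8 = -1515*8/14433 = -4040/4811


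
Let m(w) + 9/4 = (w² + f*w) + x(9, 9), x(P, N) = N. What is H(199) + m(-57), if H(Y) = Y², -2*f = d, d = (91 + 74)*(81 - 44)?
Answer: 867397/4 ≈ 2.1685e+5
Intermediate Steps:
d = 6105 (d = 165*37 = 6105)
f = -6105/2 (f = -½*6105 = -6105/2 ≈ -3052.5)
m(w) = 27/4 + w² - 6105*w/2 (m(w) = -9/4 + ((w² - 6105*w/2) + 9) = -9/4 + (9 + w² - 6105*w/2) = 27/4 + w² - 6105*w/2)
H(199) + m(-57) = 199² + (27/4 + (-57)² - 6105/2*(-57)) = 39601 + (27/4 + 3249 + 347985/2) = 39601 + 708993/4 = 867397/4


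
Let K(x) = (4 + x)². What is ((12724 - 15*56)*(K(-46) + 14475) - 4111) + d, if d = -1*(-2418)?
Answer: 192982583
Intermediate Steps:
d = 2418
((12724 - 15*56)*(K(-46) + 14475) - 4111) + d = ((12724 - 15*56)*((4 - 46)² + 14475) - 4111) + 2418 = ((12724 - 840)*((-42)² + 14475) - 4111) + 2418 = (11884*(1764 + 14475) - 4111) + 2418 = (11884*16239 - 4111) + 2418 = (192984276 - 4111) + 2418 = 192980165 + 2418 = 192982583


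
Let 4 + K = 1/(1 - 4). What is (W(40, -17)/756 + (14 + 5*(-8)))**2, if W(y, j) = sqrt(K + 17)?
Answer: (58968 - sqrt(114))**2/5143824 ≈ 675.75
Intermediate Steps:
K = -13/3 (K = -4 + 1/(1 - 4) = -4 + 1/(-3) = -4 - 1/3 = -13/3 ≈ -4.3333)
W(y, j) = sqrt(114)/3 (W(y, j) = sqrt(-13/3 + 17) = sqrt(38/3) = sqrt(114)/3)
(W(40, -17)/756 + (14 + 5*(-8)))**2 = ((sqrt(114)/3)/756 + (14 + 5*(-8)))**2 = ((sqrt(114)/3)*(1/756) + (14 - 40))**2 = (sqrt(114)/2268 - 26)**2 = (-26 + sqrt(114)/2268)**2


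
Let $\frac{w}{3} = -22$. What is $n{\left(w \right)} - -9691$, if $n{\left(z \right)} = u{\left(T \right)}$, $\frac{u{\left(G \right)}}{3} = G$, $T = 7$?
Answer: $9712$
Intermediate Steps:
$w = -66$ ($w = 3 \left(-22\right) = -66$)
$u{\left(G \right)} = 3 G$
$n{\left(z \right)} = 21$ ($n{\left(z \right)} = 3 \cdot 7 = 21$)
$n{\left(w \right)} - -9691 = 21 - -9691 = 21 + 9691 = 9712$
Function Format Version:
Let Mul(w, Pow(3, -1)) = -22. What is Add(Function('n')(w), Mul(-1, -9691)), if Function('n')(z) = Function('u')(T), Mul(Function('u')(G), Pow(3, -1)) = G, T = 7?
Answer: 9712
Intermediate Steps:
w = -66 (w = Mul(3, -22) = -66)
Function('u')(G) = Mul(3, G)
Function('n')(z) = 21 (Function('n')(z) = Mul(3, 7) = 21)
Add(Function('n')(w), Mul(-1, -9691)) = Add(21, Mul(-1, -9691)) = Add(21, 9691) = 9712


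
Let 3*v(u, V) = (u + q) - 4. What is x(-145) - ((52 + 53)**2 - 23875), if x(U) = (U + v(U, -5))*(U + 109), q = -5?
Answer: 19918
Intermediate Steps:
v(u, V) = -3 + u/3 (v(u, V) = ((u - 5) - 4)/3 = ((-5 + u) - 4)/3 = (-9 + u)/3 = -3 + u/3)
x(U) = (-3 + 4*U/3)*(109 + U) (x(U) = (U + (-3 + U/3))*(U + 109) = (-3 + 4*U/3)*(109 + U))
x(-145) - ((52 + 53)**2 - 23875) = (-327 + (4/3)*(-145)**2 + (427/3)*(-145)) - ((52 + 53)**2 - 23875) = (-327 + (4/3)*21025 - 61915/3) - (105**2 - 23875) = (-327 + 84100/3 - 61915/3) - (11025 - 23875) = 7068 - 1*(-12850) = 7068 + 12850 = 19918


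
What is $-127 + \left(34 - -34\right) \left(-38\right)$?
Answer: $-2711$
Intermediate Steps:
$-127 + \left(34 - -34\right) \left(-38\right) = -127 + \left(34 + 34\right) \left(-38\right) = -127 + 68 \left(-38\right) = -127 - 2584 = -2711$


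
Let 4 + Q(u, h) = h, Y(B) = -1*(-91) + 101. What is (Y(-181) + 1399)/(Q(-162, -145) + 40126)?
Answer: 1591/39977 ≈ 0.039798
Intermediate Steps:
Y(B) = 192 (Y(B) = 91 + 101 = 192)
Q(u, h) = -4 + h
(Y(-181) + 1399)/(Q(-162, -145) + 40126) = (192 + 1399)/((-4 - 145) + 40126) = 1591/(-149 + 40126) = 1591/39977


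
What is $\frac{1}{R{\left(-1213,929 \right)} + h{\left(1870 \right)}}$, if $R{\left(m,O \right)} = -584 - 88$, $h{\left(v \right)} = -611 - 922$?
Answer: $- \frac{1}{2205} \approx -0.00045351$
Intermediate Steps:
$h{\left(v \right)} = -1533$
$R{\left(m,O \right)} = -672$ ($R{\left(m,O \right)} = -584 - 88 = -672$)
$\frac{1}{R{\left(-1213,929 \right)} + h{\left(1870 \right)}} = \frac{1}{-672 - 1533} = \frac{1}{-2205} = - \frac{1}{2205}$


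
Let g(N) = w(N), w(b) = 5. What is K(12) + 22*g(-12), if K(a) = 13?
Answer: 123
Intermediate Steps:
g(N) = 5
K(12) + 22*g(-12) = 13 + 22*5 = 13 + 110 = 123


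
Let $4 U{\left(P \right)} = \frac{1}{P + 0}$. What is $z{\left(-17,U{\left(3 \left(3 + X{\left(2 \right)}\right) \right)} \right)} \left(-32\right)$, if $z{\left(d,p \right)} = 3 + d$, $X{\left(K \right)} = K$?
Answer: $448$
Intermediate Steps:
$U{\left(P \right)} = \frac{1}{4 P}$ ($U{\left(P \right)} = \frac{1}{4 \left(P + 0\right)} = \frac{1}{4 P}$)
$z{\left(-17,U{\left(3 \left(3 + X{\left(2 \right)}\right) \right)} \right)} \left(-32\right) = \left(3 - 17\right) \left(-32\right) = \left(-14\right) \left(-32\right) = 448$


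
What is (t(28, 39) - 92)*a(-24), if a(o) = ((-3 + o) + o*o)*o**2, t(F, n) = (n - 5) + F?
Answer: -9486720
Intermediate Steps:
t(F, n) = -5 + F + n (t(F, n) = (-5 + n) + F = -5 + F + n)
a(o) = o**2*(-3 + o + o**2) (a(o) = ((-3 + o) + o**2)*o**2 = (-3 + o + o**2)*o**2 = o**2*(-3 + o + o**2))
(t(28, 39) - 92)*a(-24) = ((-5 + 28 + 39) - 92)*((-24)**2*(-3 - 24 + (-24)**2)) = (62 - 92)*(576*(-3 - 24 + 576)) = -17280*549 = -30*316224 = -9486720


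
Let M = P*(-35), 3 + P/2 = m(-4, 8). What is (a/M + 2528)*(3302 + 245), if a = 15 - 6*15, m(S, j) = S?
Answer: 878694763/98 ≈ 8.9663e+6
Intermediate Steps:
P = -14 (P = -6 + 2*(-4) = -6 - 8 = -14)
M = 490 (M = -14*(-35) = 490)
a = -75 (a = 15 - 90 = -75)
(a/M + 2528)*(3302 + 245) = (-75/490 + 2528)*(3302 + 245) = (-75*1/490 + 2528)*3547 = (-15/98 + 2528)*3547 = (247729/98)*3547 = 878694763/98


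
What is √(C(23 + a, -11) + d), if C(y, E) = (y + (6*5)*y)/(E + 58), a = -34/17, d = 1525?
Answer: 29*√4042/47 ≈ 39.228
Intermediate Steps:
a = -2 (a = -34*1/17 = -2)
C(y, E) = 31*y/(58 + E) (C(y, E) = (y + 30*y)/(58 + E) = (31*y)/(58 + E) = 31*y/(58 + E))
√(C(23 + a, -11) + d) = √(31*(23 - 2)/(58 - 11) + 1525) = √(31*21/47 + 1525) = √(31*21*(1/47) + 1525) = √(651/47 + 1525) = √(72326/47) = 29*√4042/47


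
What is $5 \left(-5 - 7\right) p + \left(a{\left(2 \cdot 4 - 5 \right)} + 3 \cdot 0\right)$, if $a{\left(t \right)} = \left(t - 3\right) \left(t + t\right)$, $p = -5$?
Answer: $300$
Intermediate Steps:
$a{\left(t \right)} = 2 t \left(-3 + t\right)$ ($a{\left(t \right)} = \left(-3 + t\right) 2 t = 2 t \left(-3 + t\right)$)
$5 \left(-5 - 7\right) p + \left(a{\left(2 \cdot 4 - 5 \right)} + 3 \cdot 0\right) = 5 \left(-5 - 7\right) \left(-5\right) + \left(2 \left(2 \cdot 4 - 5\right) \left(-3 + \left(2 \cdot 4 - 5\right)\right) + 3 \cdot 0\right) = 5 \left(-5 - 7\right) \left(-5\right) + \left(2 \left(8 - 5\right) \left(-3 + \left(8 - 5\right)\right) + 0\right) = 5 \left(-12\right) \left(-5\right) + \left(2 \cdot 3 \left(-3 + 3\right) + 0\right) = \left(-60\right) \left(-5\right) + \left(2 \cdot 3 \cdot 0 + 0\right) = 300 + \left(0 + 0\right) = 300 + 0 = 300$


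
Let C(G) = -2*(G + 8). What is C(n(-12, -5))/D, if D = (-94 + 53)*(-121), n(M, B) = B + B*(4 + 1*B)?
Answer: -16/4961 ≈ -0.0032252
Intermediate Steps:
n(M, B) = B + B*(4 + B)
D = 4961 (D = -41*(-121) = 4961)
C(G) = -16 - 2*G (C(G) = -2*(8 + G) = -16 - 2*G)
C(n(-12, -5))/D = (-16 - (-10)*(5 - 5))/4961 = (-16 - (-10)*0)*(1/4961) = (-16 - 2*0)*(1/4961) = (-16 + 0)*(1/4961) = -16*1/4961 = -16/4961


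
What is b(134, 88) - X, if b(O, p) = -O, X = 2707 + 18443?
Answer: -21284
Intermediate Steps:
X = 21150
b(134, 88) - X = -1*134 - 1*21150 = -134 - 21150 = -21284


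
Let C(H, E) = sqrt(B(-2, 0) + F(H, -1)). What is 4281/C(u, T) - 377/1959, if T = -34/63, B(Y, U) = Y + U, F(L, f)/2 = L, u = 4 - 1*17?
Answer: -377/1959 - 4281*I*sqrt(7)/14 ≈ -0.19245 - 809.03*I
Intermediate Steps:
u = -13 (u = 4 - 17 = -13)
F(L, f) = 2*L
B(Y, U) = U + Y
T = -34/63 (T = -34*1/63 = -34/63 ≈ -0.53968)
C(H, E) = sqrt(-2 + 2*H) (C(H, E) = sqrt((0 - 2) + 2*H) = sqrt(-2 + 2*H))
4281/C(u, T) - 377/1959 = 4281/(sqrt(-2 + 2*(-13))) - 377/1959 = 4281/(sqrt(-2 - 26)) - 377*1/1959 = 4281/(sqrt(-28)) - 377/1959 = 4281/((2*I*sqrt(7))) - 377/1959 = 4281*(-I*sqrt(7)/14) - 377/1959 = -4281*I*sqrt(7)/14 - 377/1959 = -377/1959 - 4281*I*sqrt(7)/14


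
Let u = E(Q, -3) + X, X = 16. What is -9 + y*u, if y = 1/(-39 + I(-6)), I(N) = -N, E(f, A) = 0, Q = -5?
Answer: -313/33 ≈ -9.4848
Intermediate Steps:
u = 16 (u = 0 + 16 = 16)
y = -1/33 (y = 1/(-39 - 1*(-6)) = 1/(-39 + 6) = 1/(-33) = -1/33 ≈ -0.030303)
-9 + y*u = -9 - 1/33*16 = -9 - 16/33 = -313/33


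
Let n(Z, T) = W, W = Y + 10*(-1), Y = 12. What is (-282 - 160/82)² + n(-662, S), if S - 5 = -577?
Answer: 135539526/1681 ≈ 80630.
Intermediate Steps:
S = -572 (S = 5 - 577 = -572)
W = 2 (W = 12 + 10*(-1) = 12 - 10 = 2)
n(Z, T) = 2
(-282 - 160/82)² + n(-662, S) = (-282 - 160/82)² + 2 = (-282 - 160*1/82)² + 2 = (-282 - 80/41)² + 2 = (-11642/41)² + 2 = 135536164/1681 + 2 = 135539526/1681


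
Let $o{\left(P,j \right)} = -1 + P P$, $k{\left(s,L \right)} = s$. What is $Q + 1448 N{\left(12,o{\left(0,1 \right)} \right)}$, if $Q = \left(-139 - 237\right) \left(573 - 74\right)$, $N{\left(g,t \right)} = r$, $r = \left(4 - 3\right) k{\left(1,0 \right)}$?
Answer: $-186176$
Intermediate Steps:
$r = 1$ ($r = \left(4 - 3\right) 1 = 1 \cdot 1 = 1$)
$o{\left(P,j \right)} = -1 + P^{2}$
$N{\left(g,t \right)} = 1$
$Q = -187624$ ($Q = \left(-376\right) 499 = -187624$)
$Q + 1448 N{\left(12,o{\left(0,1 \right)} \right)} = -187624 + 1448 \cdot 1 = -187624 + 1448 = -186176$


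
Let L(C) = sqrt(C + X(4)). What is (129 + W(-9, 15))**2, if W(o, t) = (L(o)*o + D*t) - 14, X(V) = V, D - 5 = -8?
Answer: 4495 - 1260*I*sqrt(5) ≈ 4495.0 - 2817.4*I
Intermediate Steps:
D = -3 (D = 5 - 8 = -3)
L(C) = sqrt(4 + C) (L(C) = sqrt(C + 4) = sqrt(4 + C))
W(o, t) = -14 - 3*t + o*sqrt(4 + o) (W(o, t) = (sqrt(4 + o)*o - 3*t) - 14 = (o*sqrt(4 + o) - 3*t) - 14 = (-3*t + o*sqrt(4 + o)) - 14 = -14 - 3*t + o*sqrt(4 + o))
(129 + W(-9, 15))**2 = (129 + (-14 - 3*15 - 9*sqrt(4 - 9)))**2 = (129 + (-14 - 45 - 9*I*sqrt(5)))**2 = (129 + (-59 - 9*I*sqrt(5)))**2 = (70 - 9*I*sqrt(5))**2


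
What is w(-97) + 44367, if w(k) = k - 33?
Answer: 44237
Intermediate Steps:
w(k) = -33 + k
w(-97) + 44367 = (-33 - 97) + 44367 = -130 + 44367 = 44237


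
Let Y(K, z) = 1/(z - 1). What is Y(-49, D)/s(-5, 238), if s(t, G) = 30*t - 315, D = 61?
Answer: -1/27900 ≈ -3.5842e-5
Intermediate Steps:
s(t, G) = -315 + 30*t
Y(K, z) = 1/(-1 + z)
Y(-49, D)/s(-5, 238) = 1/((-1 + 61)*(-315 + 30*(-5))) = 1/(60*(-315 - 150)) = (1/60)/(-465) = (1/60)*(-1/465) = -1/27900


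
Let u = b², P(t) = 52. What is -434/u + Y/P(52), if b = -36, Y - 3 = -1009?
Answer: -165793/8424 ≈ -19.681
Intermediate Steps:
Y = -1006 (Y = 3 - 1009 = -1006)
u = 1296 (u = (-36)² = 1296)
-434/u + Y/P(52) = -434/1296 - 1006/52 = -434*1/1296 - 1006*1/52 = -217/648 - 503/26 = -165793/8424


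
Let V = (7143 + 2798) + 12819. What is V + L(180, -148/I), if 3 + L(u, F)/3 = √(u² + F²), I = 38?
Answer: 22751 + 6*√2925469/19 ≈ 23291.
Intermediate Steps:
V = 22760 (V = 9941 + 12819 = 22760)
L(u, F) = -9 + 3*√(F² + u²) (L(u, F) = -9 + 3*√(u² + F²) = -9 + 3*√(F² + u²))
V + L(180, -148/I) = 22760 + (-9 + 3*√((-148/38)² + 180²)) = 22760 + (-9 + 3*√((-148*1/38)² + 32400)) = 22760 + (-9 + 3*√((-74/19)² + 32400)) = 22760 + (-9 + 3*√(5476/361 + 32400)) = 22760 + (-9 + 3*√(11701876/361)) = 22760 + (-9 + 3*(2*√2925469/19)) = 22760 + (-9 + 6*√2925469/19) = 22751 + 6*√2925469/19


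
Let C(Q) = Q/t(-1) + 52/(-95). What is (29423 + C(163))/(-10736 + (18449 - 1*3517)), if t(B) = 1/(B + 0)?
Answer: 694912/99655 ≈ 6.9732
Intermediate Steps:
t(B) = 1/B
C(Q) = -52/95 - Q (C(Q) = Q/(1/(-1)) + 52/(-95) = Q/(-1) + 52*(-1/95) = Q*(-1) - 52/95 = -Q - 52/95 = -52/95 - Q)
(29423 + C(163))/(-10736 + (18449 - 1*3517)) = (29423 + (-52/95 - 1*163))/(-10736 + (18449 - 1*3517)) = (29423 + (-52/95 - 163))/(-10736 + (18449 - 3517)) = (29423 - 15537/95)/(-10736 + 14932) = (2779648/95)/4196 = (2779648/95)*(1/4196) = 694912/99655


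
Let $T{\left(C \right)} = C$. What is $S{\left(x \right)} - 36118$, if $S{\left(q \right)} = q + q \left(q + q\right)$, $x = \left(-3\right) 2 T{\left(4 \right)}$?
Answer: $-34990$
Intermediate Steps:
$x = -24$ ($x = \left(-3\right) 2 \cdot 4 = \left(-6\right) 4 = -24$)
$S{\left(q \right)} = q + 2 q^{2}$ ($S{\left(q \right)} = q + q 2 q = q + 2 q^{2}$)
$S{\left(x \right)} - 36118 = - 24 \left(1 + 2 \left(-24\right)\right) - 36118 = - 24 \left(1 - 48\right) - 36118 = \left(-24\right) \left(-47\right) - 36118 = 1128 - 36118 = -34990$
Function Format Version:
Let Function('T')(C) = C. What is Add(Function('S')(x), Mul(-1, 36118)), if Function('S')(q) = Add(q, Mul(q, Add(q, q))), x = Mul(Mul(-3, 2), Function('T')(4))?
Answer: -34990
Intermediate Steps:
x = -24 (x = Mul(Mul(-3, 2), 4) = Mul(-6, 4) = -24)
Function('S')(q) = Add(q, Mul(2, Pow(q, 2))) (Function('S')(q) = Add(q, Mul(q, Mul(2, q))) = Add(q, Mul(2, Pow(q, 2))))
Add(Function('S')(x), Mul(-1, 36118)) = Add(Mul(-24, Add(1, Mul(2, -24))), Mul(-1, 36118)) = Add(Mul(-24, Add(1, -48)), -36118) = Add(Mul(-24, -47), -36118) = Add(1128, -36118) = -34990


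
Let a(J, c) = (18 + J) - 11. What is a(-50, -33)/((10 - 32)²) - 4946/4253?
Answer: -2576743/2058452 ≈ -1.2518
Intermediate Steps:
a(J, c) = 7 + J
a(-50, -33)/((10 - 32)²) - 4946/4253 = (7 - 50)/((10 - 32)²) - 4946/4253 = -43/((-22)²) - 4946*1/4253 = -43/484 - 4946/4253 = -2576743/2058452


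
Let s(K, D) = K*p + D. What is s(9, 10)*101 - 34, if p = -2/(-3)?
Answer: 1582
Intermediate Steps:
p = 2/3 (p = -2*(-1/3) = 2/3 ≈ 0.66667)
s(K, D) = D + 2*K/3 (s(K, D) = K*(2/3) + D = 2*K/3 + D = D + 2*K/3)
s(9, 10)*101 - 34 = (10 + (2/3)*9)*101 - 34 = (10 + 6)*101 - 34 = 16*101 - 34 = 1616 - 34 = 1582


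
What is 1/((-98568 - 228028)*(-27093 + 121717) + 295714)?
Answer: -1/30903524190 ≈ -3.2359e-11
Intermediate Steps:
1/((-98568 - 228028)*(-27093 + 121717) + 295714) = 1/(-326596*94624 + 295714) = 1/(-30903819904 + 295714) = 1/(-30903524190) = -1/30903524190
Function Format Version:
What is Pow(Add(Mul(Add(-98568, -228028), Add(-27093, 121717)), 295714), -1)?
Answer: Rational(-1, 30903524190) ≈ -3.2359e-11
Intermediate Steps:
Pow(Add(Mul(Add(-98568, -228028), Add(-27093, 121717)), 295714), -1) = Pow(Add(Mul(-326596, 94624), 295714), -1) = Pow(Add(-30903819904, 295714), -1) = Pow(-30903524190, -1) = Rational(-1, 30903524190)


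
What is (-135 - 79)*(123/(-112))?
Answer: 13161/56 ≈ 235.02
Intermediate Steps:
(-135 - 79)*(123/(-112)) = -26322*(-1)/112 = -214*(-123/112) = 13161/56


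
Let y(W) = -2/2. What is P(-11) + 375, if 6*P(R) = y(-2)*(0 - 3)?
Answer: 751/2 ≈ 375.50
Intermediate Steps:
y(W) = -1 (y(W) = -2*½ = -1)
P(R) = ½ (P(R) = (-(0 - 3))/6 = (-1*(-3))/6 = (⅙)*3 = ½)
P(-11) + 375 = ½ + 375 = 751/2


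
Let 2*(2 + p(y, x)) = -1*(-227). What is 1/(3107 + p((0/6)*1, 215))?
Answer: 2/6437 ≈ 0.00031070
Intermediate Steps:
p(y, x) = 223/2 (p(y, x) = -2 + (-1*(-227))/2 = -2 + (½)*227 = -2 + 227/2 = 223/2)
1/(3107 + p((0/6)*1, 215)) = 1/(3107 + 223/2) = 1/(6437/2) = 2/6437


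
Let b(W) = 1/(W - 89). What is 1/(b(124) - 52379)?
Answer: -35/1833264 ≈ -1.9092e-5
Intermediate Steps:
b(W) = 1/(-89 + W)
1/(b(124) - 52379) = 1/(1/(-89 + 124) - 52379) = 1/(1/35 - 52379) = 1/(-1833264/35) = -35/1833264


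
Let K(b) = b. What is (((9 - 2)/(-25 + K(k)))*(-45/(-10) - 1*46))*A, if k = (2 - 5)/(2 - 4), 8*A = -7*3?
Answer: -12201/376 ≈ -32.449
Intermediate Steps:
A = -21/8 (A = (-7*3)/8 = (⅛)*(-21) = -21/8 ≈ -2.6250)
k = 3/2 (k = -3/(-2) = -3*(-½) = 3/2 ≈ 1.5000)
(((9 - 2)/(-25 + K(k)))*(-45/(-10) - 1*46))*A = (((9 - 2)/(-25 + 3/2))*(-45/(-10) - 1*46))*(-21/8) = ((7/(-47/2))*(-45*(-⅒) - 46))*(-21/8) = ((7*(-2/47))*(9/2 - 46))*(-21/8) = -14/47*(-83/2)*(-21/8) = (581/47)*(-21/8) = -12201/376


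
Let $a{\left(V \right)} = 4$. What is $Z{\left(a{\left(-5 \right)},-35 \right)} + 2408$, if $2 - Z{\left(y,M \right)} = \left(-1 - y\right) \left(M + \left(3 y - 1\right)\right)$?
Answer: $2290$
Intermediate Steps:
$Z{\left(y,M \right)} = 2 - \left(-1 - y\right) \left(-1 + M + 3 y\right)$ ($Z{\left(y,M \right)} = 2 - \left(-1 - y\right) \left(M + \left(3 y - 1\right)\right) = 2 - \left(-1 - y\right) \left(M + \left(-1 + 3 y\right)\right) = 2 - \left(-1 - y\right) \left(-1 + M + 3 y\right)$)
$Z{\left(a{\left(-5 \right)},-35 \right)} + 2408 = \left(1 - 35 + 2 \cdot 4 + 3 \cdot 4^{2} - 140\right) + 2408 = \left(1 - 35 + 8 + 3 \cdot 16 - 140\right) + 2408 = \left(1 - 35 + 8 + 48 - 140\right) + 2408 = -118 + 2408 = 2290$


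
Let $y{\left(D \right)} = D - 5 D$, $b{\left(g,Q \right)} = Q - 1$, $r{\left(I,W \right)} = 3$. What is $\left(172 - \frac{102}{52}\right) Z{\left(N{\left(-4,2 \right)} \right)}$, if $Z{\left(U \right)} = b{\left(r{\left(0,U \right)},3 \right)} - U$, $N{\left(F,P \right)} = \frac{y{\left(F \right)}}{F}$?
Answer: $\frac{13263}{13} \approx 1020.2$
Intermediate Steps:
$b{\left(g,Q \right)} = -1 + Q$
$y{\left(D \right)} = - 4 D$
$N{\left(F,P \right)} = -4$ ($N{\left(F,P \right)} = \frac{\left(-4\right) F}{F} = -4$)
$Z{\left(U \right)} = 2 - U$ ($Z{\left(U \right)} = \left(-1 + 3\right) - U = 2 - U$)
$\left(172 - \frac{102}{52}\right) Z{\left(N{\left(-4,2 \right)} \right)} = \left(172 - \frac{102}{52}\right) \left(2 - -4\right) = \left(172 - 102 \cdot \frac{1}{52}\right) \left(2 + 4\right) = \left(172 - \frac{51}{26}\right) 6 = \frac{4421}{26} \cdot 6 = \frac{13263}{13}$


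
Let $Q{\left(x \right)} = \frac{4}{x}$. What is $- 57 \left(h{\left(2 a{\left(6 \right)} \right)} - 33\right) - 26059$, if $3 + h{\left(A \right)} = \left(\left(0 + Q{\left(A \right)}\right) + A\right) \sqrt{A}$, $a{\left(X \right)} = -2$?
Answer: $-24007 + 570 i \approx -24007.0 + 570.0 i$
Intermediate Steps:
$h{\left(A \right)} = -3 + \sqrt{A} \left(A + \frac{4}{A}\right)$ ($h{\left(A \right)} = -3 + \left(\left(0 + \frac{4}{A}\right) + A\right) \sqrt{A} = -3 + \left(\frac{4}{A} + A\right) \sqrt{A} = -3 + \left(A + \frac{4}{A}\right) \sqrt{A} = -3 + \sqrt{A} \left(A + \frac{4}{A}\right)$)
$- 57 \left(h{\left(2 a{\left(6 \right)} \right)} - 33\right) - 26059 = - 57 \left(\left(-3 + \left(2 \left(-2\right)\right)^{\frac{3}{2}} + \frac{4}{2 i}\right) - 33\right) - 26059 = - 57 \left(\left(-3 + \left(-4\right)^{\frac{3}{2}} + \frac{4}{2 i}\right) - 33\right) - 26059 = - 57 \left(\left(-3 - 8 i + 4 \left(- \frac{i}{2}\right)\right) - 33\right) - 26059 = - 57 \left(\left(-3 - 8 i - 2 i\right) - 33\right) - 26059 = - 57 \left(\left(-3 - 10 i\right) - 33\right) - 26059 = - 57 \left(-36 - 10 i\right) - 26059 = \left(2052 + 570 i\right) - 26059 = -24007 + 570 i$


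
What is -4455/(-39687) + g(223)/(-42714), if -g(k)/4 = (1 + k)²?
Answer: 194181679/40361679 ≈ 4.8110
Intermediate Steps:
g(k) = -4*(1 + k)²
-4455/(-39687) + g(223)/(-42714) = -4455/(-39687) - 4*(1 + 223)²/(-42714) = -4455*(-1/39687) - 4*224²*(-1/42714) = 1485/13229 - 4*50176*(-1/42714) = 1485/13229 - 200704*(-1/42714) = 1485/13229 + 14336/3051 = 194181679/40361679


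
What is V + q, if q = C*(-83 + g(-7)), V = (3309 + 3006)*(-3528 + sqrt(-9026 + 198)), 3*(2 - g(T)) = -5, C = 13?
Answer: -66841054/3 + 12630*I*sqrt(2207) ≈ -2.228e+7 + 5.9334e+5*I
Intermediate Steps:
g(T) = 11/3 (g(T) = 2 - 1/3*(-5) = 2 + 5/3 = 11/3)
V = -22279320 + 12630*I*sqrt(2207) (V = 6315*(-3528 + sqrt(-8828)) = 6315*(-3528 + 2*I*sqrt(2207)) = -22279320 + 12630*I*sqrt(2207) ≈ -2.2279e+7 + 5.9334e+5*I)
q = -3094/3 (q = 13*(-83 + 11/3) = 13*(-238/3) = -3094/3 ≈ -1031.3)
V + q = (-22279320 + 12630*I*sqrt(2207)) - 3094/3 = -66841054/3 + 12630*I*sqrt(2207)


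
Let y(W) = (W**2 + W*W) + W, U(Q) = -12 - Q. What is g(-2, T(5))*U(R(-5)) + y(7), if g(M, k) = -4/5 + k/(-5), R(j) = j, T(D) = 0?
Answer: 553/5 ≈ 110.60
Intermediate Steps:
g(M, k) = -4/5 - k/5 (g(M, k) = -4*1/5 + k*(-1/5) = -4/5 - k/5)
y(W) = W + 2*W**2 (y(W) = (W**2 + W**2) + W = 2*W**2 + W = W + 2*W**2)
g(-2, T(5))*U(R(-5)) + y(7) = (-4/5 - 1/5*0)*(-12 - 1*(-5)) + 7*(1 + 2*7) = (-4/5 + 0)*(-12 + 5) + 7*(1 + 14) = -4/5*(-7) + 7*15 = 28/5 + 105 = 553/5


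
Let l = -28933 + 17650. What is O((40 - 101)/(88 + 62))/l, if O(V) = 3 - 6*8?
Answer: 15/3761 ≈ 0.0039883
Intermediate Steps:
l = -11283
O(V) = -45 (O(V) = 3 - 48 = -45)
O((40 - 101)/(88 + 62))/l = -45/(-11283) = -45*(-1/11283) = 15/3761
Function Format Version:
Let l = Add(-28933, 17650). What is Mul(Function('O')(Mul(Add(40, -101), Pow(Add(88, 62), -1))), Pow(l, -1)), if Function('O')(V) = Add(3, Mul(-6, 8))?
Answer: Rational(15, 3761) ≈ 0.0039883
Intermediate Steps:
l = -11283
Function('O')(V) = -45 (Function('O')(V) = Add(3, -48) = -45)
Mul(Function('O')(Mul(Add(40, -101), Pow(Add(88, 62), -1))), Pow(l, -1)) = Mul(-45, Pow(-11283, -1)) = Mul(-45, Rational(-1, 11283)) = Rational(15, 3761)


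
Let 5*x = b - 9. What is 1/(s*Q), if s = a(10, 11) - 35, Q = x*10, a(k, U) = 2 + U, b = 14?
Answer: -1/220 ≈ -0.0045455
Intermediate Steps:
x = 1 (x = (14 - 9)/5 = (⅕)*5 = 1)
Q = 10 (Q = 1*10 = 10)
s = -22 (s = (2 + 11) - 35 = 13 - 35 = -22)
1/(s*Q) = 1/(-22*10) = 1/(-220) = -1/220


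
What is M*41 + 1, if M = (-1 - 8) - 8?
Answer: -696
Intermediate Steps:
M = -17 (M = -9 - 8 = -17)
M*41 + 1 = -17*41 + 1 = -697 + 1 = -696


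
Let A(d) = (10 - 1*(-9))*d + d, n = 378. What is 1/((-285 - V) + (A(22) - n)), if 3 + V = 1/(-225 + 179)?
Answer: -46/10119 ≈ -0.0045459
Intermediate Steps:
A(d) = 20*d (A(d) = (10 + 9)*d + d = 19*d + d = 20*d)
V = -139/46 (V = -3 + 1/(-225 + 179) = -3 + 1/(-46) = -3 - 1/46 = -139/46 ≈ -3.0217)
1/((-285 - V) + (A(22) - n)) = 1/((-285 - 1*(-139/46)) + (20*22 - 1*378)) = 1/((-285 + 139/46) + (440 - 378)) = 1/(-12971/46 + 62) = 1/(-10119/46) = -46/10119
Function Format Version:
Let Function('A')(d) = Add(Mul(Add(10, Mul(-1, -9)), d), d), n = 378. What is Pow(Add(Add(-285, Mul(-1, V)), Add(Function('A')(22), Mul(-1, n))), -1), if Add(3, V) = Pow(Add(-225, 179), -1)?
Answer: Rational(-46, 10119) ≈ -0.0045459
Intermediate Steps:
Function('A')(d) = Mul(20, d) (Function('A')(d) = Add(Mul(Add(10, 9), d), d) = Add(Mul(19, d), d) = Mul(20, d))
V = Rational(-139, 46) (V = Add(-3, Pow(Add(-225, 179), -1)) = Add(-3, Pow(-46, -1)) = Add(-3, Rational(-1, 46)) = Rational(-139, 46) ≈ -3.0217)
Pow(Add(Add(-285, Mul(-1, V)), Add(Function('A')(22), Mul(-1, n))), -1) = Pow(Add(Add(-285, Mul(-1, Rational(-139, 46))), Add(Mul(20, 22), Mul(-1, 378))), -1) = Pow(Add(Add(-285, Rational(139, 46)), Add(440, -378)), -1) = Pow(Add(Rational(-12971, 46), 62), -1) = Pow(Rational(-10119, 46), -1) = Rational(-46, 10119)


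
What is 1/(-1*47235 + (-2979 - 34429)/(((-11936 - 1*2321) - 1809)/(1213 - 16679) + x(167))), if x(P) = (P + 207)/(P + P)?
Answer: -199113/12855752747 ≈ -1.5488e-5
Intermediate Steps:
x(P) = (207 + P)/(2*P) (x(P) = (207 + P)/((2*P)) = (207 + P)*(1/(2*P)) = (207 + P)/(2*P))
1/(-1*47235 + (-2979 - 34429)/(((-11936 - 1*2321) - 1809)/(1213 - 16679) + x(167))) = 1/(-1*47235 + (-2979 - 34429)/(((-11936 - 1*2321) - 1809)/(1213 - 16679) + (½)*(207 + 167)/167)) = 1/(-47235 - 37408/(((-11936 - 2321) - 1809)/(-15466) + (½)*(1/167)*374)) = 1/(-47235 - 37408/((-14257 - 1809)*(-1/15466) + 187/167)) = 1/(-47235 - 37408/(-16066*(-1/15466) + 187/167)) = 1/(-47235 - 37408/(8033/7733 + 187/167)) = 1/(-47235 - 37408/2787582/1291411) = 1/(-47235 - 37408*1291411/2787582) = 1/(-47235 - 3450650192/199113) = 1/(-12855752747/199113) = -199113/12855752747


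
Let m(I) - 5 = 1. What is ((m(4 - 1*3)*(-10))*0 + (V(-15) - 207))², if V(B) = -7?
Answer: 45796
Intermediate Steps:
m(I) = 6 (m(I) = 5 + 1 = 6)
((m(4 - 1*3)*(-10))*0 + (V(-15) - 207))² = ((6*(-10))*0 + (-7 - 207))² = (-60*0 - 214)² = (0 - 214)² = (-214)² = 45796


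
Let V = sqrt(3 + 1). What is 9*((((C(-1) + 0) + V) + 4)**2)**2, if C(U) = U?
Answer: 5625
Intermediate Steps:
V = 2 (V = sqrt(4) = 2)
9*((((C(-1) + 0) + V) + 4)**2)**2 = 9*((((-1 + 0) + 2) + 4)**2)**2 = 9*(((-1 + 2) + 4)**2)**2 = 9*((1 + 4)**2)**2 = 9*(5**2)**2 = 9*25**2 = 9*625 = 5625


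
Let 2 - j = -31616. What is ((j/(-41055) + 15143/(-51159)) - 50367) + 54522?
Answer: 2908214438116/700110915 ≈ 4153.9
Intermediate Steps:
j = 31618 (j = 2 - 1*(-31616) = 2 + 31616 = 31618)
((j/(-41055) + 15143/(-51159)) - 50367) + 54522 = ((31618/(-41055) + 15143/(-51159)) - 50367) + 54522 = ((31618*(-1/41055) + 15143*(-1/51159)) - 50367) + 54522 = ((-31618/41055 - 15143/51159) - 50367) + 54522 = (-746413709/700110915 - 50367) + 54522 = -35263232869514/700110915 + 54522 = 2908214438116/700110915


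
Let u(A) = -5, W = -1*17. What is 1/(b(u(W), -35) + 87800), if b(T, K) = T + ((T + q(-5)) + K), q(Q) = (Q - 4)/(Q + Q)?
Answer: 10/877559 ≈ 1.1395e-5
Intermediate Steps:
W = -17
q(Q) = (-4 + Q)/(2*Q) (q(Q) = (-4 + Q)/((2*Q)) = (-4 + Q)*(1/(2*Q)) = (-4 + Q)/(2*Q))
b(T, K) = 9/10 + K + 2*T (b(T, K) = T + ((T + (½)*(-4 - 5)/(-5)) + K) = T + ((T + (½)*(-⅕)*(-9)) + K) = T + ((T + 9/10) + K) = T + ((9/10 + T) + K) = T + (9/10 + K + T) = 9/10 + K + 2*T)
1/(b(u(W), -35) + 87800) = 1/((9/10 - 35 + 2*(-5)) + 87800) = 1/((9/10 - 35 - 10) + 87800) = 1/(-441/10 + 87800) = 1/(877559/10) = 10/877559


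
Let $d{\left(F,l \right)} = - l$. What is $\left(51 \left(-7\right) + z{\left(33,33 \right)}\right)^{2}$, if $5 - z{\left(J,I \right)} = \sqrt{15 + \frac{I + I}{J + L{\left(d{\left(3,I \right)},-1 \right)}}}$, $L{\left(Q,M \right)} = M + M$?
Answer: $\frac{3841555}{31} + \frac{2112 \sqrt{1829}}{31} \approx 1.2683 \cdot 10^{5}$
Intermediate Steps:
$L{\left(Q,M \right)} = 2 M$
$z{\left(J,I \right)} = 5 - \sqrt{15 + \frac{2 I}{-2 + J}}$ ($z{\left(J,I \right)} = 5 - \sqrt{15 + \frac{I + I}{J + 2 \left(-1\right)}} = 5 - \sqrt{15 + \frac{2 I}{J - 2}} = 5 - \sqrt{15 + \frac{2 I}{-2 + J}}$)
$\left(51 \left(-7\right) + z{\left(33,33 \right)}\right)^{2} = \left(51 \left(-7\right) + \left(5 - \sqrt{\frac{-30 + 2 \cdot 33 + 15 \cdot 33}{-2 + 33}}\right)\right)^{2} = \left(-357 + \left(5 - \sqrt{\frac{-30 + 66 + 495}{31}}\right)\right)^{2} = \left(-357 + \left(5 - \sqrt{\frac{1}{31} \cdot 531}\right)\right)^{2} = \left(-357 + \left(5 - \sqrt{\frac{531}{31}}\right)\right)^{2} = \left(-357 + \left(5 - \frac{3 \sqrt{1829}}{31}\right)\right)^{2} = \left(-352 - \frac{3 \sqrt{1829}}{31}\right)^{2}$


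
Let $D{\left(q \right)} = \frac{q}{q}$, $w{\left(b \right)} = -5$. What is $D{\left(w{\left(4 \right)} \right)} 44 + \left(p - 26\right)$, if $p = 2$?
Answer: $20$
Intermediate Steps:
$D{\left(q \right)} = 1$
$D{\left(w{\left(4 \right)} \right)} 44 + \left(p - 26\right) = 1 \cdot 44 + \left(2 - 26\right) = 44 + \left(2 - 26\right) = 44 - 24 = 20$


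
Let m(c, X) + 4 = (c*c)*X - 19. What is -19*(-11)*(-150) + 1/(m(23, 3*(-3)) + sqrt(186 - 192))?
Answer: -358748429242/11443331 - I*sqrt(6)/22886662 ≈ -31350.0 - 1.0703e-7*I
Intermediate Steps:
m(c, X) = -23 + X*c**2 (m(c, X) = -4 + ((c*c)*X - 19) = -4 + (c**2*X - 19) = -4 + (X*c**2 - 19) = -4 + (-19 + X*c**2) = -23 + X*c**2)
-19*(-11)*(-150) + 1/(m(23, 3*(-3)) + sqrt(186 - 192)) = -19*(-11)*(-150) + 1/((-23 + (3*(-3))*23**2) + sqrt(186 - 192)) = 209*(-150) + 1/((-23 - 9*529) + sqrt(-6)) = -31350 + 1/((-23 - 4761) + I*sqrt(6)) = -31350 + 1/(-4784 + I*sqrt(6))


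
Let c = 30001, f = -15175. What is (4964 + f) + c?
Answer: 19790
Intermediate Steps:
(4964 + f) + c = (4964 - 15175) + 30001 = -10211 + 30001 = 19790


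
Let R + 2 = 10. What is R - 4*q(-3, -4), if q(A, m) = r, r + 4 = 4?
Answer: 8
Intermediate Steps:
R = 8 (R = -2 + 10 = 8)
r = 0 (r = -4 + 4 = 0)
q(A, m) = 0
R - 4*q(-3, -4) = 8 - 4*0 = 8 + 0 = 8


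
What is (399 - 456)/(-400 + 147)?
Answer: 57/253 ≈ 0.22530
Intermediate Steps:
(399 - 456)/(-400 + 147) = -57/(-253) = -57*(-1/253) = 57/253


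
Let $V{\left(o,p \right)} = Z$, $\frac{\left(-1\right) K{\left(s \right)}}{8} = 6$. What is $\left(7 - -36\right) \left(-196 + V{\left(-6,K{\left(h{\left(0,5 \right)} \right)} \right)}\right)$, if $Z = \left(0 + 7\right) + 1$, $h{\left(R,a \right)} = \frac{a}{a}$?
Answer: $-8084$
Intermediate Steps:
$h{\left(R,a \right)} = 1$
$K{\left(s \right)} = -48$ ($K{\left(s \right)} = \left(-8\right) 6 = -48$)
$Z = 8$ ($Z = 7 + 1 = 8$)
$V{\left(o,p \right)} = 8$
$\left(7 - -36\right) \left(-196 + V{\left(-6,K{\left(h{\left(0,5 \right)} \right)} \right)}\right) = \left(7 - -36\right) \left(-196 + 8\right) = \left(7 + 36\right) \left(-188\right) = 43 \left(-188\right) = -8084$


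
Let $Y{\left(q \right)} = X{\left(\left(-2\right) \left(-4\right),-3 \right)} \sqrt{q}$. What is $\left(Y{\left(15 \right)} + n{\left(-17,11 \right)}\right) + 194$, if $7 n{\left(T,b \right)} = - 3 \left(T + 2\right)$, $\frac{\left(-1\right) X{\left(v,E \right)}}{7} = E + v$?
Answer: $\frac{1403}{7} - 35 \sqrt{15} \approx 64.874$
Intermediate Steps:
$X{\left(v,E \right)} = - 7 E - 7 v$ ($X{\left(v,E \right)} = - 7 \left(E + v\right) = - 7 E - 7 v$)
$Y{\left(q \right)} = - 35 \sqrt{q}$ ($Y{\left(q \right)} = \left(\left(-7\right) \left(-3\right) - 7 \left(\left(-2\right) \left(-4\right)\right)\right) \sqrt{q} = \left(21 - 56\right) \sqrt{q} = - 35 \sqrt{q}$)
$n{\left(T,b \right)} = - \frac{6}{7} - \frac{3 T}{7}$ ($n{\left(T,b \right)} = \frac{\left(-3\right) \left(T + 2\right)}{7} = \frac{\left(-3\right) \left(2 + T\right)}{7} = \frac{-6 - 3 T}{7} = - \frac{6}{7} - \frac{3 T}{7}$)
$\left(Y{\left(15 \right)} + n{\left(-17,11 \right)}\right) + 194 = \left(- 35 \sqrt{15} - - \frac{45}{7}\right) + 194 = \left(- 35 \sqrt{15} + \left(- \frac{6}{7} + \frac{51}{7}\right)\right) + 194 = \left(- 35 \sqrt{15} + \frac{45}{7}\right) + 194 = \left(\frac{45}{7} - 35 \sqrt{15}\right) + 194 = \frac{1403}{7} - 35 \sqrt{15}$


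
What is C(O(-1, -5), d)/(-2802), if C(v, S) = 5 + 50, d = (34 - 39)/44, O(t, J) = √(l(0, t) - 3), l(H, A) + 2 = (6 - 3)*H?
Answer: -55/2802 ≈ -0.019629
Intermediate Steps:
l(H, A) = -2 + 3*H (l(H, A) = -2 + (6 - 3)*H = -2 + 3*H)
O(t, J) = I*√5 (O(t, J) = √((-2 + 3*0) - 3) = √((-2 + 0) - 3) = √(-2 - 3) = √(-5) = I*√5)
d = -5/44 (d = -5*1/44 = -5/44 ≈ -0.11364)
C(v, S) = 55
C(O(-1, -5), d)/(-2802) = 55/(-2802) = 55*(-1/2802) = -55/2802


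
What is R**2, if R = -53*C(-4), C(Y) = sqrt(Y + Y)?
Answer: -22472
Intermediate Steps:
C(Y) = sqrt(2)*sqrt(Y) (C(Y) = sqrt(2*Y) = sqrt(2)*sqrt(Y))
R = -106*I*sqrt(2) (R = -53*sqrt(2)*sqrt(-4) = -53*sqrt(2)*2*I = -106*I*sqrt(2) ≈ -149.91*I)
R**2 = (-106*I*sqrt(2))**2 = -22472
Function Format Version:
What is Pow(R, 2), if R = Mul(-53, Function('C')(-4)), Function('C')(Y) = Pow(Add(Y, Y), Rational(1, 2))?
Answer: -22472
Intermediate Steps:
Function('C')(Y) = Mul(Pow(2, Rational(1, 2)), Pow(Y, Rational(1, 2))) (Function('C')(Y) = Pow(Mul(2, Y), Rational(1, 2)) = Mul(Pow(2, Rational(1, 2)), Pow(Y, Rational(1, 2))))
R = Mul(-106, I, Pow(2, Rational(1, 2))) (R = Mul(-53, Mul(Pow(2, Rational(1, 2)), Pow(-4, Rational(1, 2)))) = Mul(-53, Mul(Pow(2, Rational(1, 2)), Mul(2, I))) = Mul(-53, Mul(2, I, Pow(2, Rational(1, 2)))) = Mul(-106, I, Pow(2, Rational(1, 2))) ≈ Mul(-149.91, I))
Pow(R, 2) = Pow(Mul(-106, I, Pow(2, Rational(1, 2))), 2) = -22472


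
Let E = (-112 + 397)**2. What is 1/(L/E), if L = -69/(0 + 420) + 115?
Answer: 3790500/5359 ≈ 707.31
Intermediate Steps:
E = 81225 (E = 285**2 = 81225)
L = 16077/140 (L = -69/420 + 115 = (1/420)*(-69) + 115 = -23/140 + 115 = 16077/140 ≈ 114.84)
1/(L/E) = 1/((16077/140)/81225) = 1/((16077/140)*(1/81225)) = 1/(5359/3790500) = 3790500/5359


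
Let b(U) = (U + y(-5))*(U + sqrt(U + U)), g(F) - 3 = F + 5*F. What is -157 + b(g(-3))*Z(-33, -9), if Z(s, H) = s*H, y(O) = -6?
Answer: 93398 - 6237*I*sqrt(30) ≈ 93398.0 - 34161.0*I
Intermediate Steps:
Z(s, H) = H*s
g(F) = 3 + 6*F (g(F) = 3 + (F + 5*F) = 3 + 6*F)
b(U) = (-6 + U)*(U + sqrt(2)*sqrt(U)) (b(U) = (U - 6)*(U + sqrt(U + U)) = (-6 + U)*(U + sqrt(2*U)) = (-6 + U)*(U + sqrt(2)*sqrt(U)))
-157 + b(g(-3))*Z(-33, -9) = -157 + ((3 + 6*(-3))**2 - 6*(3 + 6*(-3)) + sqrt(2)*(3 + 6*(-3))**(3/2) - 6*sqrt(2)*sqrt(3 + 6*(-3)))*(-9*(-33)) = -157 + ((3 - 18)**2 - 6*(3 - 18) + sqrt(2)*(3 - 18)**(3/2) - 6*sqrt(2)*sqrt(3 - 18))*297 = -157 + ((-15)**2 - 6*(-15) + sqrt(2)*(-15)**(3/2) - 6*sqrt(2)*sqrt(-15))*297 = -157 + (225 + 90 + sqrt(2)*(-15*I*sqrt(15)) - 6*sqrt(2)*I*sqrt(15))*297 = -157 + (225 + 90 - 15*I*sqrt(30) - 6*I*sqrt(30))*297 = -157 + (315 - 21*I*sqrt(30))*297 = -157 + (93555 - 6237*I*sqrt(30)) = 93398 - 6237*I*sqrt(30)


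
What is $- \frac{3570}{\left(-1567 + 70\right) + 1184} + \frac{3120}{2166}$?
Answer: $\frac{1451530}{112993} \approx 12.846$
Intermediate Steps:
$- \frac{3570}{\left(-1567 + 70\right) + 1184} + \frac{3120}{2166} = - \frac{3570}{-1497 + 1184} + 3120 \cdot \frac{1}{2166} = - \frac{3570}{-313} + \frac{520}{361} = \left(-3570\right) \left(- \frac{1}{313}\right) + \frac{520}{361} = \frac{3570}{313} + \frac{520}{361} = \frac{1451530}{112993}$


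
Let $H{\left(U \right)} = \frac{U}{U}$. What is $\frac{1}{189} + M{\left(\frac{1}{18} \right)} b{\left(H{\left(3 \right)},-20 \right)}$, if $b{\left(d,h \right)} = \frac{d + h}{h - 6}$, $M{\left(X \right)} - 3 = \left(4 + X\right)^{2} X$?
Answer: $\frac{3041341}{1061424} \approx 2.8653$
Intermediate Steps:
$H{\left(U \right)} = 1$
$M{\left(X \right)} = 3 + X \left(4 + X\right)^{2}$ ($M{\left(X \right)} = 3 + \left(4 + X\right)^{2} X = 3 + X \left(4 + X\right)^{2}$)
$b{\left(d,h \right)} = \frac{d + h}{-6 + h}$
$\frac{1}{189} + M{\left(\frac{1}{18} \right)} b{\left(H{\left(3 \right)},-20 \right)} = \frac{1}{189} + \left(3 + \frac{\left(4 + \frac{1}{18}\right)^{2}}{18}\right) \frac{1 - 20}{-6 - 20} = \frac{1}{189} + \left(3 + \frac{\left(4 + \frac{1}{18}\right)^{2}}{18}\right) \frac{1}{-26} \left(-19\right) = \frac{1}{189} + \left(3 + \frac{\left(\frac{73}{18}\right)^{2}}{18}\right) \left(\left(- \frac{1}{26}\right) \left(-19\right)\right) = \frac{1}{189} + \left(3 + \frac{1}{18} \cdot \frac{5329}{324}\right) \frac{19}{26} = \frac{1}{189} + \left(3 + \frac{5329}{5832}\right) \frac{19}{26} = \frac{1}{189} + \frac{22825}{5832} \cdot \frac{19}{26} = \frac{1}{189} + \frac{433675}{151632} = \frac{3041341}{1061424}$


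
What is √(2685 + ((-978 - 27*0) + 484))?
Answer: √2191 ≈ 46.808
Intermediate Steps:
√(2685 + ((-978 - 27*0) + 484)) = √(2685 + ((-978 + 0) + 484)) = √(2685 + (-978 + 484)) = √(2685 - 494) = √2191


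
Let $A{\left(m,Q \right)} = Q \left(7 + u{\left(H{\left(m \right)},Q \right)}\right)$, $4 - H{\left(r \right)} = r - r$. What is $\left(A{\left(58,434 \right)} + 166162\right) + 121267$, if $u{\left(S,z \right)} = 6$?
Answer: $293071$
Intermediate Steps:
$H{\left(r \right)} = 4$ ($H{\left(r \right)} = 4 - \left(r - r\right) = 4 - 0 = 4 + 0 = 4$)
$A{\left(m,Q \right)} = 13 Q$ ($A{\left(m,Q \right)} = Q \left(7 + 6\right) = Q 13 = 13 Q$)
$\left(A{\left(58,434 \right)} + 166162\right) + 121267 = \left(13 \cdot 434 + 166162\right) + 121267 = \left(5642 + 166162\right) + 121267 = 171804 + 121267 = 293071$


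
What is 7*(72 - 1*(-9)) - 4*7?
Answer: 539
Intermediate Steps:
7*(72 - 1*(-9)) - 4*7 = 7*(72 + 9) - 28 = 7*81 - 28 = 567 - 28 = 539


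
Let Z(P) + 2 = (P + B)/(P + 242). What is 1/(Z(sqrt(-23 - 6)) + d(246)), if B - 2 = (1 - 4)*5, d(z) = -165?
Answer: (-sqrt(29) + 242*I)/(-40427*I + 166*sqrt(29)) ≈ -0.0059861 - 8.3982e-7*I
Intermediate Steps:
B = -13 (B = 2 + (1 - 4)*5 = 2 - 3*5 = 2 - 15 = -13)
Z(P) = -2 + (-13 + P)/(242 + P) (Z(P) = -2 + (P - 13)/(P + 242) = -2 + (-13 + P)/(242 + P))
1/(Z(sqrt(-23 - 6)) + d(246)) = 1/((-497 - sqrt(-23 - 6))/(242 + sqrt(-23 - 6)) - 165) = 1/((-497 - sqrt(-29))/(242 + sqrt(-29)) - 165) = 1/((-497 - I*sqrt(29))/(242 + I*sqrt(29)) - 165) = 1/(-165 + (-497 - I*sqrt(29))/(242 + I*sqrt(29)))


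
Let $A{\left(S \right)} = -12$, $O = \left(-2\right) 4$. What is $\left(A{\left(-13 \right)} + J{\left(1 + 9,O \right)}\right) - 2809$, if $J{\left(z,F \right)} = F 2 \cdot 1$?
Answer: $-2837$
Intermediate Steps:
$O = -8$
$J{\left(z,F \right)} = 2 F$ ($J{\left(z,F \right)} = 2 F 1 = 2 F$)
$\left(A{\left(-13 \right)} + J{\left(1 + 9,O \right)}\right) - 2809 = \left(-12 + 2 \left(-8\right)\right) - 2809 = \left(-12 - 16\right) - 2809 = -28 - 2809 = -2837$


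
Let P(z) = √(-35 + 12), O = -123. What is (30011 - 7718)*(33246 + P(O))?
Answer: 741153078 + 22293*I*√23 ≈ 7.4115e+8 + 1.0691e+5*I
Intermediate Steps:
P(z) = I*√23 (P(z) = √(-23) = I*√23)
(30011 - 7718)*(33246 + P(O)) = (30011 - 7718)*(33246 + I*√23) = 22293*(33246 + I*√23) = 741153078 + 22293*I*√23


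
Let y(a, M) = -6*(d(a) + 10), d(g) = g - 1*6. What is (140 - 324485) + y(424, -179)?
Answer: -326913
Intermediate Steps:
d(g) = -6 + g (d(g) = g - 6 = -6 + g)
y(a, M) = -24 - 6*a (y(a, M) = -6*((-6 + a) + 10) = -6*(4 + a) = -24 - 6*a)
(140 - 324485) + y(424, -179) = (140 - 324485) + (-24 - 6*424) = -324345 + (-24 - 2544) = -324345 - 2568 = -326913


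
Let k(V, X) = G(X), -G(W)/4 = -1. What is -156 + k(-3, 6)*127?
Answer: 352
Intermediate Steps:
G(W) = 4 (G(W) = -4*(-1) = 4)
k(V, X) = 4
-156 + k(-3, 6)*127 = -156 + 4*127 = -156 + 508 = 352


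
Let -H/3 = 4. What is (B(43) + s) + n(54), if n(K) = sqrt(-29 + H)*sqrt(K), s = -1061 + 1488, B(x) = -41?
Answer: 386 + 3*I*sqrt(246) ≈ 386.0 + 47.053*I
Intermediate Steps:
H = -12 (H = -3*4 = -12)
s = 427
n(K) = I*sqrt(41)*sqrt(K) (n(K) = sqrt(-29 - 12)*sqrt(K) = sqrt(-41)*sqrt(K) = (I*sqrt(41))*sqrt(K) = I*sqrt(41)*sqrt(K))
(B(43) + s) + n(54) = (-41 + 427) + I*sqrt(41)*sqrt(54) = 386 + I*sqrt(41)*(3*sqrt(6)) = 386 + 3*I*sqrt(246)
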